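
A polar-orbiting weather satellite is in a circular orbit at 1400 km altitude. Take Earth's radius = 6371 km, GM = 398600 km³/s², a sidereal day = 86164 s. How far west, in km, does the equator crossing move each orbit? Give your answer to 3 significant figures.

Semi-major axis a = 6371 + 1400 = 7771 km. Period T = 2π√(a³/μ) = 2π√(7771³/398600) = 6817.5 s = 113.63 min.
During one orbit Earth rotates (6817.5 / 86164) × 360° = 28.48°.
At the equator that is 28.48° × (2π·6371/360) km/° = 28.48 × 111.2 = 3167 km.

3170 km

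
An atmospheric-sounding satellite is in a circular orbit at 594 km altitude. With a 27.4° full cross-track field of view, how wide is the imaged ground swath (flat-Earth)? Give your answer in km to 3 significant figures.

Half-angle = 27.4°/2 = 13.7°.
Swath width ≈ 2h·tan(θ/2) = 2 × 594 × tan(13.7°) = 289.6 km.

290 km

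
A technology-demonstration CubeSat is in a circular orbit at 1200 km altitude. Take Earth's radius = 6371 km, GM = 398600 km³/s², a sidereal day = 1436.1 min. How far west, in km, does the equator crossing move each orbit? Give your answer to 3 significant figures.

Semi-major axis a = 6371 + 1200 = 7571 km. Period T = 2π√(a³/μ) = 2π√(7571³/398600) = 6556.0 s = 109.27 min.
During one orbit Earth rotates (6556.0 / 86166) × 360° = 27.39°.
At the equator that is 27.39° × (2π·6371/360) km/° = 27.39 × 111.2 = 3046 km.

3050 km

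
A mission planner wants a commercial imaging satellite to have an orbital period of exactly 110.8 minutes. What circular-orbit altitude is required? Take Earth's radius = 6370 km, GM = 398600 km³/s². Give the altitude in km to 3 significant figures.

1270 km

T = 110.8 min = 6648.0 s.
From T = 2π√(a³/μ): a = (μ T²/4π²)^(1/3) = (398600 × 6648.0² / 4π²)^(1/3) = 7642 km.
Altitude h = a − R = 7642 − 6370 = 1272 km.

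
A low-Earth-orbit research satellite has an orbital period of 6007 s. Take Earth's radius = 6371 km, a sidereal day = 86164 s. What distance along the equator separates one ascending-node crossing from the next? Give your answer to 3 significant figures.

During one orbit Earth rotates (6007.0 / 86164) × 360° = 25.10°.
At the equator that is 25.10° × (2π·6371/360) km/° = 25.10 × 111.2 = 2791 km.

2790 km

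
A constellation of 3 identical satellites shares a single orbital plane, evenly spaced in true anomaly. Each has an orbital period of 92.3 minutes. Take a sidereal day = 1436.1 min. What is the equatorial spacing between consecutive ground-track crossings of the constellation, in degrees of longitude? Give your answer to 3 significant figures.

T = 92.3 min = 5538.0 s.
Single-satellite node shift = (5538.0/86166) × 360° = 23.14°.
With 3 satellites evenly phased, successive equator crossings are 23.14/3 = 7.713° apart.

7.71°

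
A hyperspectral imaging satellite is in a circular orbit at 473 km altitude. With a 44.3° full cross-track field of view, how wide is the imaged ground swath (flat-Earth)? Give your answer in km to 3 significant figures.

385 km

Half-angle = 44.3°/2 = 22.15°.
Swath width ≈ 2h·tan(θ/2) = 2 × 473 × tan(22.15°) = 385.1 km.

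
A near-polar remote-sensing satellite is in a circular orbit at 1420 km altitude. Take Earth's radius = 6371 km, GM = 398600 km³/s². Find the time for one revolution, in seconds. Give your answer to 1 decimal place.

6843.9 seconds

Semi-major axis a = 6371 + 1420 = 7791 km. Period T = 2π√(a³/μ) = 2π√(7791³/398600) = 6843.9 s = 114.06 min.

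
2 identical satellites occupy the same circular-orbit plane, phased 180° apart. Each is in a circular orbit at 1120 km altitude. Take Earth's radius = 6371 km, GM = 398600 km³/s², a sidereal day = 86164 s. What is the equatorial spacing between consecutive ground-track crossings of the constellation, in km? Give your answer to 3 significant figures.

Semi-major axis a = 6371 + 1120 = 7491 km. Period T = 2π√(a³/μ) = 2π√(7491³/398600) = 6452.4 s = 107.54 min.
Single-satellite node shift = (6452.4/86164) × 360° = 26.96°.
With 2 satellites evenly phased, successive equator crossings are 26.96/2 = 13.479° apart.
That is 13.479 × 111.2 = 1499 km at the equator.

1500 km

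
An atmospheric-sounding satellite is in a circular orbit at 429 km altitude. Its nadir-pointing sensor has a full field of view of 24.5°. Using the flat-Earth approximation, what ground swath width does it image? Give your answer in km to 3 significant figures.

186 km

Half-angle = 24.5°/2 = 12.25°.
Swath width ≈ 2h·tan(θ/2) = 2 × 429 × tan(12.25°) = 186.3 km.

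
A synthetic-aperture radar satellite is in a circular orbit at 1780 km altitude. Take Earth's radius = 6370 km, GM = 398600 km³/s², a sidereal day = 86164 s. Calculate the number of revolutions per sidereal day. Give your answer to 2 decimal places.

Semi-major axis a = 6370 + 1780 = 8150 km. Period T = 2π√(a³/μ) = 2π√(8150³/398600) = 7322.3 s = 122.04 min.
Orbits per sidereal day = 86164 / 7322.3 = 11.767.

11.77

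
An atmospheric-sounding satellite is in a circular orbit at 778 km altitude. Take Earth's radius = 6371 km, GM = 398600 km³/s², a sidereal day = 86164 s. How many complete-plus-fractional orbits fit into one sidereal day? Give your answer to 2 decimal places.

Semi-major axis a = 6371 + 778 = 7149 km. Period T = 2π√(a³/μ) = 2π√(7149³/398600) = 6015.6 s = 100.26 min.
Orbits per sidereal day = 86164 / 6015.6 = 14.323.

14.32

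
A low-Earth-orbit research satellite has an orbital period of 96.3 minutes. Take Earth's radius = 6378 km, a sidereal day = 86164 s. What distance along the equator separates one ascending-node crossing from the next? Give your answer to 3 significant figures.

T = 96.3 min = 5778.0 s.
During one orbit Earth rotates (5778.0 / 86164) × 360° = 24.14°.
At the equator that is 24.14° × (2π·6378/360) km/° = 24.14 × 111.3 = 2687 km.

2690 km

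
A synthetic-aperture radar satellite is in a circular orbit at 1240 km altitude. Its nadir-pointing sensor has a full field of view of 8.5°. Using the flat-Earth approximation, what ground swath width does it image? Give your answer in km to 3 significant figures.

Half-angle = 8.5°/2 = 4.25°.
Swath width ≈ 2h·tan(θ/2) = 2 × 1240 × tan(4.25°) = 184.3 km.

184 km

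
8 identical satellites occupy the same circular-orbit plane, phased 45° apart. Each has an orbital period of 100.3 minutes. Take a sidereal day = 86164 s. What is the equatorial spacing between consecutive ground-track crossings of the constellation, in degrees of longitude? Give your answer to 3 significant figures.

T = 100.3 min = 6018.0 s.
Single-satellite node shift = (6018.0/86164) × 360° = 25.14°.
With 8 satellites evenly phased, successive equator crossings are 25.14/8 = 3.143° apart.

3.14°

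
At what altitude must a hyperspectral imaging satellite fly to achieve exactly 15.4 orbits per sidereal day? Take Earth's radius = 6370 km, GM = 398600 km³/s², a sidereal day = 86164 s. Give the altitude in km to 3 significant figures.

442 km

Required period T = 86164 / 15.4 = 5595.1 s.
From T = 2π√(a³/μ): a = (μ T²/4π²)^(1/3) = (398600 × 5595.1² / 4π²)^(1/3) = 6812 km.
Altitude h = a − R = 6812 − 6370 = 442 km.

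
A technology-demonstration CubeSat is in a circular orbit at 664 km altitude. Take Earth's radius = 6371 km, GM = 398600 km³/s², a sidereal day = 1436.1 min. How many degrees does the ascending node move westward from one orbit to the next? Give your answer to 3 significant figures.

Semi-major axis a = 6371 + 664 = 7035 km. Period T = 2π√(a³/μ) = 2π√(7035³/398600) = 5872.3 s = 97.87 min.
During one orbit Earth rotates (5872.3 / 86166) × 360° = 24.53°.

24.5°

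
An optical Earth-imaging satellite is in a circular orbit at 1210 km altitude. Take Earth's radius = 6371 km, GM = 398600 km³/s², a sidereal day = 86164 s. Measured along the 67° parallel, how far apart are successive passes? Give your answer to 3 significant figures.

Semi-major axis a = 6371 + 1210 = 7581 km. Period T = 2π√(a³/μ) = 2π√(7581³/398600) = 6569.0 s = 109.48 min.
Node shift per orbit = (6569.0/86164) × 360° = 27.45°.
Equatorial spacing = 27.45 × 111.2 km/° = 3052 km.
At 67° latitude, spacing = 3052 × cos(67°) = 1192 km.

1190 km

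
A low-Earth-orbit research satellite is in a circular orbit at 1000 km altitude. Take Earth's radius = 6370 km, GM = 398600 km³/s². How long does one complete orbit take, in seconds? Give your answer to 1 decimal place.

Semi-major axis a = 6370 + 1000 = 7370 km. Period T = 2π√(a³/μ) = 2π√(7370³/398600) = 6296.7 s = 104.94 min.

6296.7 seconds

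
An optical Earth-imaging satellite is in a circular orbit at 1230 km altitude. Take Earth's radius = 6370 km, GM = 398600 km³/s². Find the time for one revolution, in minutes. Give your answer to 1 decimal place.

109.9 min

Semi-major axis a = 6370 + 1230 = 7600 km. Period T = 2π√(a³/μ) = 2π√(7600³/398600) = 6593.7 s = 109.90 min.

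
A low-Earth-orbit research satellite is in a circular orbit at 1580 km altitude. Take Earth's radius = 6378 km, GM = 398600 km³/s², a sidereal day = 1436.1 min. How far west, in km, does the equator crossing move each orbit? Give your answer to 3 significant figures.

Semi-major axis a = 6378 + 1580 = 7958 km. Period T = 2π√(a³/μ) = 2π√(7958³/398600) = 7065.1 s = 117.75 min.
During one orbit Earth rotates (7065.1 / 86166) × 360° = 29.52°.
At the equator that is 29.52° × (2π·6378/360) km/° = 29.52 × 111.3 = 3286 km.

3290 km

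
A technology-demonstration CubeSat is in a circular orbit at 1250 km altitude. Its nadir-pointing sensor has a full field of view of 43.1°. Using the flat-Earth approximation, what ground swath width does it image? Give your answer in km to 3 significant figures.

Half-angle = 43.1°/2 = 21.55°.
Swath width ≈ 2h·tan(θ/2) = 2 × 1250 × tan(21.55°) = 987.3 km.

987 km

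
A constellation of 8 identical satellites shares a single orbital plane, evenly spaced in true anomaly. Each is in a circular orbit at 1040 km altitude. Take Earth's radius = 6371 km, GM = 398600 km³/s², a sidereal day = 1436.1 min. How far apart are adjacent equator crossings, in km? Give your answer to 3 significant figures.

Semi-major axis a = 6371 + 1040 = 7411 km. Period T = 2π√(a³/μ) = 2π√(7411³/398600) = 6349.3 s = 105.82 min.
Single-satellite node shift = (6349.3/86166) × 360° = 26.53°.
With 8 satellites evenly phased, successive equator crossings are 26.53/8 = 3.316° apart.
That is 3.316 × 111.2 = 369 km at the equator.

369 km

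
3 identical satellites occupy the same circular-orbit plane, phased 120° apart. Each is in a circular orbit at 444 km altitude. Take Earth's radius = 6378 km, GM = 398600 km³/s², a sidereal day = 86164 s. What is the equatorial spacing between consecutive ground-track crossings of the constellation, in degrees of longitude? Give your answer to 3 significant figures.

7.81°

Semi-major axis a = 6378 + 444 = 6822 km. Period T = 2π√(a³/μ) = 2π√(6822³/398600) = 5607.6 s = 93.46 min.
Single-satellite node shift = (5607.6/86164) × 360° = 23.43°.
With 3 satellites evenly phased, successive equator crossings are 23.43/3 = 7.810° apart.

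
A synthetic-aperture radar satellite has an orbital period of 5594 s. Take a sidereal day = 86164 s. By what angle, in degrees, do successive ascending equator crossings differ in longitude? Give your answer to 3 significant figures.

23.4°

During one orbit Earth rotates (5594.0 / 86164) × 360° = 23.37°.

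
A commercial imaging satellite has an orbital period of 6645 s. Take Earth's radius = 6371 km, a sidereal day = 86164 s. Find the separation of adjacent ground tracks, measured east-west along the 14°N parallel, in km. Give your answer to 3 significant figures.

Node shift per orbit = (6645.0/86164) × 360° = 27.76°.
Equatorial spacing = 27.76 × 111.2 km/° = 3087 km.
At 14° latitude, spacing = 3087 × cos(14°) = 2995 km.

3000 km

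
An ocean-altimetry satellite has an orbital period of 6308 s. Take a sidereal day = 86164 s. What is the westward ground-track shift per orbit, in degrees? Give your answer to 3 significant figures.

During one orbit Earth rotates (6308.0 / 86164) × 360° = 26.36°.

26.4°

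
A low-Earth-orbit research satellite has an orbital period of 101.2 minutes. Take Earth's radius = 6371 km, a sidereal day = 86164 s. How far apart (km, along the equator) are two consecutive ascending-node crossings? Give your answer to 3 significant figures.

T = 101.2 min = 6072.0 s.
During one orbit Earth rotates (6072.0 / 86164) × 360° = 25.37°.
At the equator that is 25.37° × (2π·6371/360) km/° = 25.37 × 111.2 = 2821 km.

2820 km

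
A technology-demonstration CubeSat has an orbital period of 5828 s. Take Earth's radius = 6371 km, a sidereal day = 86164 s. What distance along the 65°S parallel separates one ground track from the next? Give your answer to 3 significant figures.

1140 km

Node shift per orbit = (5828.0/86164) × 360° = 24.35°.
Equatorial spacing = 24.35 × 111.2 km/° = 2708 km.
At 65° latitude, spacing = 2708 × cos(65°) = 1144 km.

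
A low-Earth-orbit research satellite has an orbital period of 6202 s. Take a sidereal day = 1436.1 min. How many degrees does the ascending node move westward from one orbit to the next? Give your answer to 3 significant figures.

25.9°

During one orbit Earth rotates (6202.0 / 86166) × 360° = 25.91°.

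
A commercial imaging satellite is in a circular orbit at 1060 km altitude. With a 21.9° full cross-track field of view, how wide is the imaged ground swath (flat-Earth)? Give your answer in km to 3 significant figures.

Half-angle = 21.9°/2 = 10.95°.
Swath width ≈ 2h·tan(θ/2) = 2 × 1060 × tan(10.95°) = 410.2 km.

410 km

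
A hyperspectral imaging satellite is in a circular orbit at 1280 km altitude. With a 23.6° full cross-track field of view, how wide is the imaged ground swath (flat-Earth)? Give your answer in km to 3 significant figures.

535 km

Half-angle = 23.6°/2 = 11.8°.
Swath width ≈ 2h·tan(θ/2) = 2 × 1280 × tan(11.8°) = 534.8 km.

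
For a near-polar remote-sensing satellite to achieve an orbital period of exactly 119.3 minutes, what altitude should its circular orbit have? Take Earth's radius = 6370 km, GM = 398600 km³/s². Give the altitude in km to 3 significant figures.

T = 119.3 min = 7158.0 s.
From T = 2π√(a³/μ): a = (μ T²/4π²)^(1/3) = (398600 × 7158.0² / 4π²)^(1/3) = 8028 km.
Altitude h = a − R = 8028 − 6370 = 1658 km.

1660 km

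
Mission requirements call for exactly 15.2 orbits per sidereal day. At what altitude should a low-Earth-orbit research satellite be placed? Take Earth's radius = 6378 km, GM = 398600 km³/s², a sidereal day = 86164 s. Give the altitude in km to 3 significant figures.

Required period T = 86164 / 15.2 = 5668.7 s.
From T = 2π√(a³/μ): a = (μ T²/4π²)^(1/3) = (398600 × 5668.7² / 4π²)^(1/3) = 6871 km.
Altitude h = a − R = 6871 − 6378 = 493 km.

493 km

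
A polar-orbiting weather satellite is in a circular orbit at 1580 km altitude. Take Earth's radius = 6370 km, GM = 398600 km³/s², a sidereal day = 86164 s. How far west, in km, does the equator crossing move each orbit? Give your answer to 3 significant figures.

3280 km

Semi-major axis a = 6370 + 1580 = 7950 km. Period T = 2π√(a³/μ) = 2π√(7950³/398600) = 7054.4 s = 117.57 min.
During one orbit Earth rotates (7054.4 / 86164) × 360° = 29.47°.
At the equator that is 29.47° × (2π·6370/360) km/° = 29.47 × 111.2 = 3277 km.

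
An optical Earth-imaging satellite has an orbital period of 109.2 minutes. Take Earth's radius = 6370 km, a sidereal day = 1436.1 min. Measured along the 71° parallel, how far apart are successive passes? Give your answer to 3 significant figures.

991 km

T = 109.2 min = 6552.0 s.
Node shift per orbit = (6552.0/86166) × 360° = 27.37°.
Equatorial spacing = 27.37 × 111.2 km/° = 3043 km.
At 71° latitude, spacing = 3043 × cos(71°) = 991 km.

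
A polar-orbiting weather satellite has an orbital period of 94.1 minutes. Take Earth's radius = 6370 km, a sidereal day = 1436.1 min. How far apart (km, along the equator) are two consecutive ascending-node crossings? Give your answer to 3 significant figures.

T = 94.1 min = 5646.0 s.
During one orbit Earth rotates (5646.0 / 86166) × 360° = 23.59°.
At the equator that is 23.59° × (2π·6370/360) km/° = 23.59 × 111.2 = 2623 km.

2620 km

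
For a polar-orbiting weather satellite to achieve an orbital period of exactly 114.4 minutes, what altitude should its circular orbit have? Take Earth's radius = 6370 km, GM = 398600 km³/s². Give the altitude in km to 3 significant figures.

T = 114.4 min = 6864.0 s.
From T = 2π√(a³/μ): a = (μ T²/4π²)^(1/3) = (398600 × 6864.0² / 4π²)^(1/3) = 7806 km.
Altitude h = a − R = 7806 − 6370 = 1436 km.

1440 km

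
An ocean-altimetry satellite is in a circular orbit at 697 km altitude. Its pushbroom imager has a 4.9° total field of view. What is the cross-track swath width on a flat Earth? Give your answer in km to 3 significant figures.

Half-angle = 4.9°/2 = 2.45°.
Swath width ≈ 2h·tan(θ/2) = 2 × 697 × tan(2.45°) = 59.6 km.

59.6 km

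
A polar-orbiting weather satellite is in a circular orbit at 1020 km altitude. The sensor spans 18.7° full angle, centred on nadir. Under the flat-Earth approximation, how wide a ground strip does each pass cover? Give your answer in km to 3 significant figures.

Half-angle = 18.7°/2 = 9.35°.
Swath width ≈ 2h·tan(θ/2) = 2 × 1020 × tan(9.35°) = 335.9 km.

336 km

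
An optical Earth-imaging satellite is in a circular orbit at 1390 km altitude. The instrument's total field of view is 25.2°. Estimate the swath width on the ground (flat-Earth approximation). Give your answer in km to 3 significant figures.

621 km

Half-angle = 25.2°/2 = 12.6°.
Swath width ≈ 2h·tan(θ/2) = 2 × 1390 × tan(12.6°) = 621.4 km.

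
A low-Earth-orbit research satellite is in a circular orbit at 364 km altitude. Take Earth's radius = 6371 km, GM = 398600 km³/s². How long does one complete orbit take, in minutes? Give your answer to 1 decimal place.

Semi-major axis a = 6371 + 364 = 6735 km. Period T = 2π√(a³/μ) = 2π√(6735³/398600) = 5500.7 s = 91.68 min.

91.7 min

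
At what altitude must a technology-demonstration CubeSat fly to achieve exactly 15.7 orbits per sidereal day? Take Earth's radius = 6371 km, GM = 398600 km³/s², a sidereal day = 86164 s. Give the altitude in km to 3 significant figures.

354 km

Required period T = 86164 / 15.7 = 5488.2 s.
From T = 2π√(a³/μ): a = (μ T²/4π²)^(1/3) = (398600 × 5488.2² / 4π²)^(1/3) = 6725 km.
Altitude h = a − R = 6725 − 6371 = 354 km.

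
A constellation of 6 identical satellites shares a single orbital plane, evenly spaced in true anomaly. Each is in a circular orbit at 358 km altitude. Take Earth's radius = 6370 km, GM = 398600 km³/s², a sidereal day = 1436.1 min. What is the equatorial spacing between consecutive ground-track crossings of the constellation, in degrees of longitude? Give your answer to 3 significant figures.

Semi-major axis a = 6370 + 358 = 6728 km. Period T = 2π√(a³/μ) = 2π√(6728³/398600) = 5492.1 s = 91.54 min.
Single-satellite node shift = (5492.1/86166) × 360° = 22.95°.
With 6 satellites evenly phased, successive equator crossings are 22.95/6 = 3.824° apart.

3.82°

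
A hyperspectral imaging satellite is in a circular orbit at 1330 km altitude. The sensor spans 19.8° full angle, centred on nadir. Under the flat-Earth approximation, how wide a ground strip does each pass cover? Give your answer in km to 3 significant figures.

Half-angle = 19.8°/2 = 9.9°.
Swath width ≈ 2h·tan(θ/2) = 2 × 1330 × tan(9.9°) = 464.2 km.

464 km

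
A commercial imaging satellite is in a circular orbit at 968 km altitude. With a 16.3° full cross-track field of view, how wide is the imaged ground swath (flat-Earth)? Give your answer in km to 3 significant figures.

Half-angle = 16.3°/2 = 8.15°.
Swath width ≈ 2h·tan(θ/2) = 2 × 968 × tan(8.15°) = 277.3 km.

277 km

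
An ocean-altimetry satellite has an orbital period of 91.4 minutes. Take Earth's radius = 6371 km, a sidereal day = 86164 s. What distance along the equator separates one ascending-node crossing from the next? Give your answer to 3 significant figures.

2550 km

T = 91.4 min = 5484.0 s.
During one orbit Earth rotates (5484.0 / 86164) × 360° = 22.91°.
At the equator that is 22.91° × (2π·6371/360) km/° = 22.91 × 111.2 = 2548 km.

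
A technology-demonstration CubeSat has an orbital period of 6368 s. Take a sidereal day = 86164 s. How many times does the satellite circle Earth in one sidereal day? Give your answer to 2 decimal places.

Orbits per sidereal day = 86164 / 6368.0 = 13.531.

13.53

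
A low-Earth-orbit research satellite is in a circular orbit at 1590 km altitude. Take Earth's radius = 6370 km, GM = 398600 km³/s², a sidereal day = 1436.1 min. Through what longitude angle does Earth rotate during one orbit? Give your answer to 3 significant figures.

29.5°

Semi-major axis a = 6370 + 1590 = 7960 km. Period T = 2π√(a³/μ) = 2π√(7960³/398600) = 7067.7 s = 117.80 min.
During one orbit Earth rotates (7067.7 / 86166) × 360° = 29.53°.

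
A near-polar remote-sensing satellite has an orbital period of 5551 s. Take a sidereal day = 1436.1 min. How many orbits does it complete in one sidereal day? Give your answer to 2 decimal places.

15.52

Orbits per sidereal day = 86166 / 5551.0 = 15.523.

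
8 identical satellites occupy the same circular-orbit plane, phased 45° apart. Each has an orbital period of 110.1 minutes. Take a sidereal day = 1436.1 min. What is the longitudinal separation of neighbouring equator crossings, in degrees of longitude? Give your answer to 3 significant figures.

T = 110.1 min = 6606.0 s.
Single-satellite node shift = (6606.0/86166) × 360° = 27.60°.
With 8 satellites evenly phased, successive equator crossings are 27.60/8 = 3.450° apart.

3.45°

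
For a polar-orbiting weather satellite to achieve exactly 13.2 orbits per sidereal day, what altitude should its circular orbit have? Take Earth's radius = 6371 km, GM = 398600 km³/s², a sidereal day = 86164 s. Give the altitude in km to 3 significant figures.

Required period T = 86164 / 13.2 = 6527.6 s.
From T = 2π√(a³/μ): a = (μ T²/4π²)^(1/3) = (398600 × 6527.6² / 4π²)^(1/3) = 7549 km.
Altitude h = a − R = 7549 − 6371 = 1178 km.

1180 km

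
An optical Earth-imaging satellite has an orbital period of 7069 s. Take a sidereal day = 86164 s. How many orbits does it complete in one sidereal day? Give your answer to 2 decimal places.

12.19

Orbits per sidereal day = 86164 / 7069.0 = 12.189.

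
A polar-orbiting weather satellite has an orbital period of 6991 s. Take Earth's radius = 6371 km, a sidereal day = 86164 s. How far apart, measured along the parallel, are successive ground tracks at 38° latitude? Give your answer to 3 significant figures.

2560 km

Node shift per orbit = (6991.0/86164) × 360° = 29.21°.
Equatorial spacing = 29.21 × 111.2 km/° = 3248 km.
At 38° latitude, spacing = 3248 × cos(38°) = 2559 km.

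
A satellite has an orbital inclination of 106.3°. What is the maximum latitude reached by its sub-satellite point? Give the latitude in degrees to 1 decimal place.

Retrograde orbit: the ground track reaches ±(180° − i) = ±(180 − 106.3) = ±73.7°.

73.7°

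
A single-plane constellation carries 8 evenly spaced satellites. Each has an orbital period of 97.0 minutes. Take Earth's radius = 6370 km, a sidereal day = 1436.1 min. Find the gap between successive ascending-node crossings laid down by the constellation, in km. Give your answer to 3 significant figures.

338 km

T = 97.0 min = 5820.0 s.
Single-satellite node shift = (5820.0/86166) × 360° = 24.32°.
With 8 satellites evenly phased, successive equator crossings are 24.32/8 = 3.039° apart.
That is 3.039 × 111.2 = 338 km at the equator.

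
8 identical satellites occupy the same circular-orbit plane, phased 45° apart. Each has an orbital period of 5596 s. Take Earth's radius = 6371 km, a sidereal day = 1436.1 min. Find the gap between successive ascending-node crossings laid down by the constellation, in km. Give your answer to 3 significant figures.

Single-satellite node shift = (5596.0/86166) × 360° = 23.38°.
With 8 satellites evenly phased, successive equator crossings are 23.38/8 = 2.922° apart.
That is 2.922 × 111.2 = 325 km at the equator.

325 km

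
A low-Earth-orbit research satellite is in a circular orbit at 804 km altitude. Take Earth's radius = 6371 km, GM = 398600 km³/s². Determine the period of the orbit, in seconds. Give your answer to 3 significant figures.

Semi-major axis a = 6371 + 804 = 7175 km. Period T = 2π√(a³/μ) = 2π√(7175³/398600) = 6048.4 s = 100.81 min.

6050 seconds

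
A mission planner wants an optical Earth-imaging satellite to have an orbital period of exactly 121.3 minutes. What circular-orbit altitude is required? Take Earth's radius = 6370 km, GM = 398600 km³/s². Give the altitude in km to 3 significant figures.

T = 121.3 min = 7278.0 s.
From T = 2π√(a³/μ): a = (μ T²/4π²)^(1/3) = (398600 × 7278.0² / 4π²)^(1/3) = 8117 km.
Altitude h = a − R = 8117 − 6370 = 1747 km.

1750 km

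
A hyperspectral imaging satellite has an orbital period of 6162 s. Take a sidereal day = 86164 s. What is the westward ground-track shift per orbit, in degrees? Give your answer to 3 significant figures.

25.7°

During one orbit Earth rotates (6162.0 / 86164) × 360° = 25.75°.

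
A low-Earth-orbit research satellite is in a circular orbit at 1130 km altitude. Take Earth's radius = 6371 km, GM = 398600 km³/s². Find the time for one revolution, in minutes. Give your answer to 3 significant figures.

108 min

Semi-major axis a = 6371 + 1130 = 7501 km. Period T = 2π√(a³/μ) = 2π√(7501³/398600) = 6465.3 s = 107.76 min.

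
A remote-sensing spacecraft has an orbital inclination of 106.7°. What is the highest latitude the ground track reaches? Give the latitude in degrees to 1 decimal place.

73.3°

Retrograde orbit: the ground track reaches ±(180° − i) = ±(180 − 106.7) = ±73.3°.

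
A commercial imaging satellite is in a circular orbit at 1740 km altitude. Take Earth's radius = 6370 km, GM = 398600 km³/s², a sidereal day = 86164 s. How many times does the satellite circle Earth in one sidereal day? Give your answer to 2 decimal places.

11.85

Semi-major axis a = 6370 + 1740 = 8110 km. Period T = 2π√(a³/μ) = 2π√(8110³/398600) = 7268.5 s = 121.14 min.
Orbits per sidereal day = 86164 / 7268.5 = 11.855.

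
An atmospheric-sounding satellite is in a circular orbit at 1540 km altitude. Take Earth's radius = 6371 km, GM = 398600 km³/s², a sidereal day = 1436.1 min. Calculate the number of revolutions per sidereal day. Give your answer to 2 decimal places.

12.30

Semi-major axis a = 6371 + 1540 = 7911 km. Period T = 2π√(a³/μ) = 2π√(7911³/398600) = 7002.6 s = 116.71 min.
Orbits per sidereal day = 86166 / 7002.6 = 12.305.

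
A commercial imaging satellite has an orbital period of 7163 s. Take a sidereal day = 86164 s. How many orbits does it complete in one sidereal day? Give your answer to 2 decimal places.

Orbits per sidereal day = 86164 / 7163.0 = 12.029.

12.03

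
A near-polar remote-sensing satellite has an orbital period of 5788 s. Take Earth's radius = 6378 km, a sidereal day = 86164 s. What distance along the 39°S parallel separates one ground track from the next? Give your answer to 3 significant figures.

Node shift per orbit = (5788.0/86164) × 360° = 24.18°.
Equatorial spacing = 24.18 × 111.3 km/° = 2692 km.
At 39° latitude, spacing = 2692 × cos(39°) = 2092 km.

2090 km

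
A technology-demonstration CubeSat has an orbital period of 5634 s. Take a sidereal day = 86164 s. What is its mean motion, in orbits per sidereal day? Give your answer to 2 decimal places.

Orbits per sidereal day = 86164 / 5634.0 = 15.294.

15.29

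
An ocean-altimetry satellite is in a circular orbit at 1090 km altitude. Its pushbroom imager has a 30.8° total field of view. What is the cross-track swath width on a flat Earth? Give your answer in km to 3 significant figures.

Half-angle = 30.8°/2 = 15.4°.
Swath width ≈ 2h·tan(θ/2) = 2 × 1090 × tan(15.4°) = 600.5 km.

600 km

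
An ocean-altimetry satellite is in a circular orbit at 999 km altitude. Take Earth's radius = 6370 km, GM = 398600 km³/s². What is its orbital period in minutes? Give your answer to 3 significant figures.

105 min

Semi-major axis a = 6370 + 999 = 7369 km. Period T = 2π√(a³/μ) = 2π√(7369³/398600) = 6295.4 s = 104.92 min.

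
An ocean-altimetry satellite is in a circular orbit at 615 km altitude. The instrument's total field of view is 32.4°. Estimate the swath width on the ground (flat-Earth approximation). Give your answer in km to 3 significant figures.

357 km

Half-angle = 32.4°/2 = 16.2°.
Swath width ≈ 2h·tan(θ/2) = 2 × 615 × tan(16.2°) = 357.3 km.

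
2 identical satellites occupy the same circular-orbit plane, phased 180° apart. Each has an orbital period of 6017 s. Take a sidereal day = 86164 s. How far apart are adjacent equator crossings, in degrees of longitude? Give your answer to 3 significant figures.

12.6°

Single-satellite node shift = (6017.0/86164) × 360° = 25.14°.
With 2 satellites evenly phased, successive equator crossings are 25.14/2 = 12.570° apart.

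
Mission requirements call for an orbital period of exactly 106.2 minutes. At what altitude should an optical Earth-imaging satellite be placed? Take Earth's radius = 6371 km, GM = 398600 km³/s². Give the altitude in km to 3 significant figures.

T = 106.2 min = 6372.0 s.
From T = 2π√(a³/μ): a = (μ T²/4π²)^(1/3) = (398600 × 6372.0² / 4π²)^(1/3) = 7429 km.
Altitude h = a − R = 7429 − 6371 = 1058 km.

1060 km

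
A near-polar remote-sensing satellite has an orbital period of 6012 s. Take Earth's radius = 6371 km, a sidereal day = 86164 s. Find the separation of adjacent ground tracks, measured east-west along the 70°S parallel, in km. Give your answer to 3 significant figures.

Node shift per orbit = (6012.0/86164) × 360° = 25.12°.
Equatorial spacing = 25.12 × 111.2 km/° = 2793 km.
At 70° latitude, spacing = 2793 × cos(70°) = 955 km.

955 km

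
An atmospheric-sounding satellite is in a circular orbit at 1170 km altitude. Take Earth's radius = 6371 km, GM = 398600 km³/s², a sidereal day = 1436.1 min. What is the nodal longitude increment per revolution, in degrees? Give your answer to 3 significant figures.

Semi-major axis a = 6371 + 1170 = 7541 km. Period T = 2π√(a³/μ) = 2π√(7541³/398600) = 6517.1 s = 108.62 min.
During one orbit Earth rotates (6517.1 / 86166) × 360° = 27.23°.

27.2°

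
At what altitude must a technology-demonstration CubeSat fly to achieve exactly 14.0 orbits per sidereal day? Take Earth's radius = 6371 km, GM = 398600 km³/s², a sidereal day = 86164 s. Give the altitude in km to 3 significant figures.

Required period T = 86164 / 14.0 = 6154.6 s.
From T = 2π√(a³/μ): a = (μ T²/4π²)^(1/3) = (398600 × 6154.6² / 4π²)^(1/3) = 7259 km.
Altitude h = a − R = 7259 − 6371 = 888 km.

888 km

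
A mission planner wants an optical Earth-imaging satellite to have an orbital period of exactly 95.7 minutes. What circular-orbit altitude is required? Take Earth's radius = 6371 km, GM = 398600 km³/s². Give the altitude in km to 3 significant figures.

560 km

T = 95.7 min = 5742.0 s.
From T = 2π√(a³/μ): a = (μ T²/4π²)^(1/3) = (398600 × 5742.0² / 4π²)^(1/3) = 6931 km.
Altitude h = a − R = 6931 − 6371 = 560 km.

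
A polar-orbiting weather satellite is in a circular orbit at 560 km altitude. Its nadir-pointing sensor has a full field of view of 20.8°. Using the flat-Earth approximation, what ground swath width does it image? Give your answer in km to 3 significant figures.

Half-angle = 20.8°/2 = 10.4°.
Swath width ≈ 2h·tan(θ/2) = 2 × 560 × tan(10.4°) = 205.6 km.

206 km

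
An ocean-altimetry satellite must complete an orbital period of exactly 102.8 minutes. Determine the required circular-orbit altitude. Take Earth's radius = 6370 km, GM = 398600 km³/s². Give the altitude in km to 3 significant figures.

899 km

T = 102.8 min = 6168.0 s.
From T = 2π√(a³/μ): a = (μ T²/4π²)^(1/3) = (398600 × 6168.0² / 4π²)^(1/3) = 7269 km.
Altitude h = a − R = 7269 − 6370 = 899 km.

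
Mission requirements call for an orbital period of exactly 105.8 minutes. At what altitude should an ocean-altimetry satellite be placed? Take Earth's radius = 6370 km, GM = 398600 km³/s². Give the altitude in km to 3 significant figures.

T = 105.8 min = 6348.0 s.
From T = 2π√(a³/μ): a = (μ T²/4π²)^(1/3) = (398600 × 6348.0² / 4π²)^(1/3) = 7410 km.
Altitude h = a − R = 7410 − 6370 = 1040 km.

1040 km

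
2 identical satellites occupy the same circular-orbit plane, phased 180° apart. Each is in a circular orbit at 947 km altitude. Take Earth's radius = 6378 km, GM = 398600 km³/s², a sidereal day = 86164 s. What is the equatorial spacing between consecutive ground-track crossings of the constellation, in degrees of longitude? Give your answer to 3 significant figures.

13.0°

Semi-major axis a = 6378 + 947 = 7325 km. Period T = 2π√(a³/μ) = 2π√(7325³/398600) = 6239.1 s = 103.99 min.
Single-satellite node shift = (6239.1/86164) × 360° = 26.07°.
With 2 satellites evenly phased, successive equator crossings are 26.07/2 = 13.034° apart.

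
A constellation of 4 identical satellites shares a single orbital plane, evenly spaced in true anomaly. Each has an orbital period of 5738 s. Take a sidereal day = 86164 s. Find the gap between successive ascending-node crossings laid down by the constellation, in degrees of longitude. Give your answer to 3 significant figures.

5.99°

Single-satellite node shift = (5738.0/86164) × 360° = 23.97°.
With 4 satellites evenly phased, successive equator crossings are 23.97/4 = 5.993° apart.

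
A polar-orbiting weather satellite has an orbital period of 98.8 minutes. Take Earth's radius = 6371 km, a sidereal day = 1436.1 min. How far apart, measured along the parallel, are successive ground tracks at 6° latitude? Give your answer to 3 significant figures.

T = 98.8 min = 5928.0 s.
Node shift per orbit = (5928.0/86166) × 360° = 24.77°.
Equatorial spacing = 24.77 × 111.2 km/° = 2754 km.
At 6° latitude, spacing = 2754 × cos(6°) = 2739 km.

2740 km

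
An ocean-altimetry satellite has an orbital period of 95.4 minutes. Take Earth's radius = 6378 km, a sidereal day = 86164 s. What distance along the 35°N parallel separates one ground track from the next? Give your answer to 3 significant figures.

T = 95.4 min = 5724.0 s.
Node shift per orbit = (5724.0/86164) × 360° = 23.92°.
Equatorial spacing = 23.92 × 111.3 km/° = 2662 km.
At 35° latitude, spacing = 2662 × cos(35°) = 2181 km.

2180 km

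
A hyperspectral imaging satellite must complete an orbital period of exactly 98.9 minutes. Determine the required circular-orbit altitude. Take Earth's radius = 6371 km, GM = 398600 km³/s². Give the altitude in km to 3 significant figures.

713 km

T = 98.9 min = 5934.0 s.
From T = 2π√(a³/μ): a = (μ T²/4π²)^(1/3) = (398600 × 5934.0² / 4π²)^(1/3) = 7084 km.
Altitude h = a − R = 7084 − 6371 = 713 km.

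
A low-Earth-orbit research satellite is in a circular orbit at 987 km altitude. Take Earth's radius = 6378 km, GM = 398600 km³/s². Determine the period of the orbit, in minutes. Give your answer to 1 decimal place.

Semi-major axis a = 6378 + 987 = 7365 km. Period T = 2π√(a³/μ) = 2π√(7365³/398600) = 6290.3 s = 104.84 min.

104.8 min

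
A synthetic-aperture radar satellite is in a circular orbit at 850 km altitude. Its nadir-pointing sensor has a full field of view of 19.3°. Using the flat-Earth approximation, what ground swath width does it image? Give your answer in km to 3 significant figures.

Half-angle = 19.3°/2 = 9.65°.
Swath width ≈ 2h·tan(θ/2) = 2 × 850 × tan(9.65°) = 289.1 km.

289 km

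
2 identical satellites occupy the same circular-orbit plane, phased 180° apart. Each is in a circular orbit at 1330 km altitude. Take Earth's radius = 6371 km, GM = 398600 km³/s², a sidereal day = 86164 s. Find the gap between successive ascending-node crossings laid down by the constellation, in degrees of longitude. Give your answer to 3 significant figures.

Semi-major axis a = 6371 + 1330 = 7701 km. Period T = 2π√(a³/μ) = 2π√(7701³/398600) = 6725.6 s = 112.09 min.
Single-satellite node shift = (6725.6/86164) × 360° = 28.10°.
With 2 satellites evenly phased, successive equator crossings are 28.10/2 = 14.050° apart.

14.1°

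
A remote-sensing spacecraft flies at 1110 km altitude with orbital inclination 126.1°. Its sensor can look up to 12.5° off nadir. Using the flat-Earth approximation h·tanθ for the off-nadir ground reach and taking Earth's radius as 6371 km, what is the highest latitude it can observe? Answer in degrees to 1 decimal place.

56.1°

Retrograde orbit: the ground track reaches ±(180° − i) = ±(180 − 126.1) = ±53.9°.
Sensor half-swath on the ground ≈ 1110·tan(12.5°) = 246 km = 2.21° of latitude.
Maximum observable latitude ≈ 53.9 + 2.21 = 56.1°.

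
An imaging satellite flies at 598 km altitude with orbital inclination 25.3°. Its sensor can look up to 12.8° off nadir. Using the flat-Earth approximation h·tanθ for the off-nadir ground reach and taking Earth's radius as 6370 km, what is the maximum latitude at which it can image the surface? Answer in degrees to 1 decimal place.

For a prograde orbit the ground track reaches latitude ±i = ±25.3°.
Sensor half-swath on the ground ≈ 598·tan(12.8°) = 136 km = 1.22° of latitude.
Maximum observable latitude ≈ 25.3 + 1.22 = 26.5°.

26.5°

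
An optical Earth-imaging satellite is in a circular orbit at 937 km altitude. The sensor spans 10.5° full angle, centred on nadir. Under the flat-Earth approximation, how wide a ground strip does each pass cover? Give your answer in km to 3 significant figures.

172 km

Half-angle = 10.5°/2 = 5.25°.
Swath width ≈ 2h·tan(θ/2) = 2 × 937 × tan(5.25°) = 172.2 km.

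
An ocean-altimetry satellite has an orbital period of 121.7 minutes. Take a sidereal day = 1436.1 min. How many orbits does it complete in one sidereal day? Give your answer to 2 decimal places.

11.80

T = 121.7 min = 7302.0 s.
Orbits per sidereal day = 86166 / 7302.0 = 11.800.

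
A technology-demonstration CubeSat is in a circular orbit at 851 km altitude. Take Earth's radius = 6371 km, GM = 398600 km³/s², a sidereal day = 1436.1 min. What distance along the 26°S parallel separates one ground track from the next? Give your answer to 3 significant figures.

2550 km

Semi-major axis a = 6371 + 851 = 7222 km. Period T = 2π√(a³/μ) = 2π√(7222³/398600) = 6108.0 s = 101.80 min.
Node shift per orbit = (6108.0/86166) × 360° = 25.52°.
Equatorial spacing = 25.52 × 111.2 km/° = 2838 km.
At 26° latitude, spacing = 2838 × cos(26°) = 2550 km.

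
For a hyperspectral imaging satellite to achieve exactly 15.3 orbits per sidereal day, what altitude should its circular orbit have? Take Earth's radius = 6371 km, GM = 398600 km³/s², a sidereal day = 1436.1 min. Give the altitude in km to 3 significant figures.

Required period T = 86166 / 15.3 = 5631.8 s.
From T = 2π√(a³/μ): a = (μ T²/4π²)^(1/3) = (398600 × 5631.8² / 4π²)^(1/3) = 6842 km.
Altitude h = a − R = 6842 − 6371 = 471 km.

471 km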